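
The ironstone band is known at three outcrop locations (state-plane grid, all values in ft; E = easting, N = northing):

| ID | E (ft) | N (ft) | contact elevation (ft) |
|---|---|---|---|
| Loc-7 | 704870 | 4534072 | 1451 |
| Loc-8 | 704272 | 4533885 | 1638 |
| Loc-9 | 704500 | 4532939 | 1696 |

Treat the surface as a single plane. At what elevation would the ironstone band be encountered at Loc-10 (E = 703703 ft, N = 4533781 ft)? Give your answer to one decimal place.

1806.5 ft

Two edge vectors: Loc-7→Loc-8 = (-598, -187, 187), Loc-7→Loc-9 = (-370, -1133, 245).
Normal n = (Loc-7→Loc-8) × (Loc-7→Loc-9) = (166056, 77320, 608344).
So ∂z/∂E = −n_x/n_z = −0.272963981 and ∂z/∂N = −n_y/n_z = −0.127099141.
Intercept c from Loc-7: 1451 + 192404.12 + 576276.66 = 770131.78.
At (703703, 4533781): z = −192085.6 − 576239.7 + 770131.78 = 1806.5 ft.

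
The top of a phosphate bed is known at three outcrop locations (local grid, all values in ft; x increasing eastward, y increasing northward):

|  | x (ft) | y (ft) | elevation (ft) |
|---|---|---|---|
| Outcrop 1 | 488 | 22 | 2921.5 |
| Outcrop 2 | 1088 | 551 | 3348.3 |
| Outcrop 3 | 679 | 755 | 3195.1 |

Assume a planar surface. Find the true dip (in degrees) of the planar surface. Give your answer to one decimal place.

28.9°

Two edge vectors: Outcrop 1→Outcrop 2 = (600, 529, 426.8), Outcrop 1→Outcrop 3 = (191, 733, 273.6).
Normal n = (Outcrop 1→Outcrop 2) × (Outcrop 1→Outcrop 3) = (-168110, -82641.2, 338761).
So ∂z/∂x = −n_x/n_z = 0.49625 and ∂z/∂y = −n_y/n_z = 0.24395.
Gradient magnitude |∇z| = √(a² + b²) = √(0.24626 + 0.05951) = 0.55297.
True dip = arctan(0.55297) = 28.9°, dipping toward WSW (azimuth ≈ 244°).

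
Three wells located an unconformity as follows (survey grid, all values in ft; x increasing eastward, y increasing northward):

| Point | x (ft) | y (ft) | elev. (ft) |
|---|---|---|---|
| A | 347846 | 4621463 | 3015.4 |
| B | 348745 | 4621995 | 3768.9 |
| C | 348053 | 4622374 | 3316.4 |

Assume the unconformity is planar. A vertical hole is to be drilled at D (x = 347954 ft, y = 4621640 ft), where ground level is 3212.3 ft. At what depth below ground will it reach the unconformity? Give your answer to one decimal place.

Let the plane be z = a·x + b·y + c.
B−A: 899a + 532b = 753.5;  C−A: 207a + 911b = 301.
Solving gives a = 0.742463657, b = 0.161701452.
Then c = 3015.4 − a·347846 − b·4621463 = −1002544.89.
At (347954, 4621640): z_contact = 258343.20 + 747325.90 − 1002544.89 = 3124.21 ft.
Depth below ground = 3212.3 − 3124.21 = 88.1 ft.

88.1 ft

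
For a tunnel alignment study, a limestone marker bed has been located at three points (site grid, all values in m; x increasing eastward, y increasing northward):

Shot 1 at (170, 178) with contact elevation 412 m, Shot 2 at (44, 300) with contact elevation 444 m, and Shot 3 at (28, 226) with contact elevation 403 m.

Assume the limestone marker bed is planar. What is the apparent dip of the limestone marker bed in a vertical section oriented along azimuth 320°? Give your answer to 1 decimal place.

Let the plane be z = a·x + b·y + c.
Shot 2−Shot 1: −126a + 122b = 32;  Shot 3−Shot 1: −142a + 48b = −9.
Solving gives a = 0.23359, b = 0.50355.
Unit vector along 320° is (sin 320°, cos 320°) = (-0.6428, 0.7660).
Slope in that direction = a·(-0.6428) + b·(0.7660) = 0.23559.
Apparent dip = arctan|0.23559| = 13.3° (true dip is 29.0°, so apparent ≤ true as expected).

13.3°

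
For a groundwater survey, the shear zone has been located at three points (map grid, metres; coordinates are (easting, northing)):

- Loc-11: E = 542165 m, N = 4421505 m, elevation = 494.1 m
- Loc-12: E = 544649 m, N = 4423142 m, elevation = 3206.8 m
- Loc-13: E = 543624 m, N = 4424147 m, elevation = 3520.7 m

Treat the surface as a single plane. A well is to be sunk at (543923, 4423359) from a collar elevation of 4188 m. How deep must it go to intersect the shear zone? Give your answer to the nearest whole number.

1181 m

Let the plane be z = a·E + b·N + c.
Loc-12−Loc-11: 2484a + 1637b = 2712.7;  Loc-13−Loc-11: 1459a + 2642b = 3026.6.
Solving gives a = 0.53000152, b = 0.85288712.
Then c = 494.1 − a·542165 − b·4421505 = −4057898.86.
At (543923, 4423359): z_contact = 288280.0 + 3772625.9 − 4057898.86 = 3007.1 m.
Depth below ground = 4188 − 3007.1 = 1181 m.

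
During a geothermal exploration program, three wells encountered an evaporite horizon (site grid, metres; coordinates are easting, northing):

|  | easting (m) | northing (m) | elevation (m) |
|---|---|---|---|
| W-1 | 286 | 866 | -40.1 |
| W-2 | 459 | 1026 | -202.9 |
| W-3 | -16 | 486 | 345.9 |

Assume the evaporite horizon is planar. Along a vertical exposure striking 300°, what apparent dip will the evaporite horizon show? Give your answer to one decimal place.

26.6°

Let the plane be z = a·easting + b·northing + c.
W-2−W-1: 173a + 160b = −162.8;  W-3−W-1: −302a − 380b = 386.
Solving gives a = −0.00597, b = −1.01104.
Unit vector along 300° is (sin 300°, cos 300°) = (-0.8660, 0.5000).
Slope in that direction = a·(-0.8660) + b·(0.5000) = −0.50035.
Apparent dip = arctan|0.50035| = 26.6° (true dip is 45.3°, so apparent ≤ true as expected).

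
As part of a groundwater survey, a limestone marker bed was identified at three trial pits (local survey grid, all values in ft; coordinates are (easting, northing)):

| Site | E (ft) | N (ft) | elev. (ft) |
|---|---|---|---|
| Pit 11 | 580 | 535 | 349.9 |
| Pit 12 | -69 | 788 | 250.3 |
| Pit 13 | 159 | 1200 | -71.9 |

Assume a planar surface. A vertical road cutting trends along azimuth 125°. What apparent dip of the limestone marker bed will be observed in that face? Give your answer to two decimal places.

Let the plane be z = a·E + b·N + c.
Pit 12−Pit 11: −649a + 253b = −99.6;  Pit 13−Pit 11: −421a + 665b = −421.8.
Solving gives a = −0.12453, b = −0.71312.
Unit vector along 125° is (sin 125°, cos 125°) = (0.8192, -0.5736).
Slope in that direction = a·(0.8192) + b·(-0.5736) = 0.30702.
Apparent dip = arctan|0.30702| = 17.07° (true dip is 35.9°, so apparent ≤ true as expected).

17.07°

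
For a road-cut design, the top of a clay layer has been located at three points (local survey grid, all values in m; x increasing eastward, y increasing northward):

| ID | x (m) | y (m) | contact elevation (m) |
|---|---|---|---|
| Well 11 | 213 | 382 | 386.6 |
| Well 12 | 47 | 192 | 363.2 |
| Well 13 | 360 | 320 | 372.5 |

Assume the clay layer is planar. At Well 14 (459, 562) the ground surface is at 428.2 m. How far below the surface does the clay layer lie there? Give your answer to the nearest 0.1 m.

Two edge vectors: Well 11→Well 12 = (-166, -190, -23.4), Well 11→Well 13 = (147, -62, -14.1).
Normal n = (Well 11→Well 12) × (Well 11→Well 13) = (1228.2, -5780.4, 38222).
So ∂z/∂x = −n_x/n_z = −0.03213 and ∂z/∂y = −n_y/n_z = 0.15123.
Intercept c from Well 11: 386.6 + 6.84 − 57.77 = 335.67.
At (459, 562): z_contact = −14.75 + 84.99 + 335.67 = 405.92 m.
Depth below ground = 428.2 − 405.92 = 22.3 m.

22.3 m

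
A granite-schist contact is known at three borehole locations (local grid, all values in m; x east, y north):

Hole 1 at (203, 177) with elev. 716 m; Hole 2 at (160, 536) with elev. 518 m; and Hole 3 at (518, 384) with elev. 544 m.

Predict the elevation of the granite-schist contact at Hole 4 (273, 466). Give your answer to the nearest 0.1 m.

538.8 m

Let the plane be z = a·x + b·y + c.
Hole 2−Hole 1: −43a + 359b = −198;  Hole 3−Hole 1: 315a + 207b = −172.
Solving gives a = −0.17020, b = −0.57192.
Then c = 716 − a·203 − b·177 = 851.78.
At (273, 466): z = −46.5 − 266.5 + 851.78 = 538.8 m.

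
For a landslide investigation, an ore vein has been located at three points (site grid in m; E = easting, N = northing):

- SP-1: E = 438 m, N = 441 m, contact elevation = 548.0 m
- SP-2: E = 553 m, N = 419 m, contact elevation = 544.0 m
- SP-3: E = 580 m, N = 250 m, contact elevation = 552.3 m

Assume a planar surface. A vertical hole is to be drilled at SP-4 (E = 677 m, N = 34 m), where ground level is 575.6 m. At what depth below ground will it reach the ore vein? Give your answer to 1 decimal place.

15.5 m

Two edge vectors: SP-1→SP-2 = (115, -22, -4), SP-1→SP-3 = (142, -191, 4.3).
Normal n = (SP-1→SP-2) × (SP-1→SP-3) = (-858.6, -1062.5, -18841).
So ∂z/∂E = −n_x/n_z = −0.04557 and ∂z/∂N = −n_y/n_z = −0.05639.
Intercept c from SP-1: 548 + 19.96 + 24.87 = 592.83.
At (677, 34): z_contact = −30.85 − 1.92 + 592.83 = 560.06 m.
Depth below ground = 575.6 − 560.06 = 15.5 m.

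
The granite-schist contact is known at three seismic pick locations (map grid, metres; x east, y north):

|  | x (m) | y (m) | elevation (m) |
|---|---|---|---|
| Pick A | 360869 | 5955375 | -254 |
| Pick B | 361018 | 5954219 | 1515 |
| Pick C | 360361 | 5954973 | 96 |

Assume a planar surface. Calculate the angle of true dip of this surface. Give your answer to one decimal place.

Let the plane be z = a·x + b·y + c.
Pick B−Pick A: 149a − 1156b = 1769;  Pick C−Pick A: −508a − 402b = 350.
Solving gives a = 0.47368, b = −1.46922.
Gradient magnitude |∇z| = √(a² + b²) = √(0.22437 + 2.15862) = 1.54369.
True dip = arctan(1.54369) = 57.1°, dipping toward NNW (azimuth ≈ 342°).

57.1°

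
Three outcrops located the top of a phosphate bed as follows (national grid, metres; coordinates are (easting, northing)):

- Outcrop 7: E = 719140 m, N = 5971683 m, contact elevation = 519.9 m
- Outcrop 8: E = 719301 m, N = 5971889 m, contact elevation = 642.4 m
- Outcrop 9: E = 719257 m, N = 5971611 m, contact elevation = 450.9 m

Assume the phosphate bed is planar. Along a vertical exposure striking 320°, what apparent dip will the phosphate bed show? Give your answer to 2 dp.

Two edge vectors: Outcrop 7→Outcrop 8 = (161, 206, 122.5), Outcrop 7→Outcrop 9 = (117, -72, -69).
Normal n = (Outcrop 7→Outcrop 8) × (Outcrop 7→Outcrop 9) = (-5394, 25441.5, -35694).
So ∂z/∂E = −n_x/n_z = −0.15112 and ∂z/∂N = −n_y/n_z = 0.71277.
Unit vector along 320° is (sin 320°, cos 320°) = (-0.6428, 0.7660).
Slope in that direction = a·(-0.6428) + b·(0.7660) = 0.64315.
Apparent dip = arctan|0.64315| = 32.75° (true dip is 36.1°, so apparent ≤ true as expected).

32.75°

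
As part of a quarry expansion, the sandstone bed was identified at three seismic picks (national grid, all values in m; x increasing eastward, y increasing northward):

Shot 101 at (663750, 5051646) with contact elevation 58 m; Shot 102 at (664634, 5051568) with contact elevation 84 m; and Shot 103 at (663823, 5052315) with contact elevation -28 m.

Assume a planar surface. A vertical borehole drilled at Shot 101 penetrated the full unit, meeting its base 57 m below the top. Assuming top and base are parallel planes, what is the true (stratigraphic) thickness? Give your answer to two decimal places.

Let the plane be z = a·x + b·y + c.
Shot 102−Shot 101: 884a − 78b = 26;  Shot 103−Shot 101: 73a + 669b = −86.
Solving gives a = 0.01790, b = −0.13050.
|∇z| = √(a²+b²) = 0.13172, so dip δ = arctan(0.13172) = 7.50°.
True thickness = vertical thickness × cos δ = 57 × cos 7.50° = 56.51 m.

56.51 m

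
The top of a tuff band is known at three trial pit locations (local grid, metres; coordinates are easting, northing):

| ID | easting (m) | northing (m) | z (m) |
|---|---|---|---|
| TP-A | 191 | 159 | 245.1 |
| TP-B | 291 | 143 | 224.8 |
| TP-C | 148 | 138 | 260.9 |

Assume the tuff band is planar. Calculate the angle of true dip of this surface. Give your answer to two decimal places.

19.37°

Let the plane be z = a·easting + b·northing + c.
TP-B−TP-A: 100a − 16b = −20.3;  TP-C−TP-A: −43a − 21b = 15.8.
Solving gives a = −0.24358, b = −0.25362.
Gradient magnitude |∇z| = √(a² + b²) = √(0.05933 + 0.06432) = 0.35165.
True dip = arctan(0.35165) = 19.37°, dipping toward NE (azimuth ≈ 044°).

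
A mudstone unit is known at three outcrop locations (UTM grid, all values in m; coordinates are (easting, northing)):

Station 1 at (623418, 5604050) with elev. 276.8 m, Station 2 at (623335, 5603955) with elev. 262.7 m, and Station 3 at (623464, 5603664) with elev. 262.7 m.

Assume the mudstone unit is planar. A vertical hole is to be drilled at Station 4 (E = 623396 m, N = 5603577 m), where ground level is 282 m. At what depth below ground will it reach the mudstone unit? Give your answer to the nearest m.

Let the plane be z = a·E + b·N + c.
Station 2−Station 1: −83a − 95b = −14.1;  Station 3−Station 1: 46a − 386b = −14.1.
Solving gives a = 0.11269776, b = 0.04995880.
Then c = 276.8 − a·623418 − b·5604050 = −349952.63.
At (623396, 5603577): z_contact = 70255.3 + 279948.0 − 349952.63 = 250.7 m.
Depth below ground = 282 − 250.7 = 31 m.

31 m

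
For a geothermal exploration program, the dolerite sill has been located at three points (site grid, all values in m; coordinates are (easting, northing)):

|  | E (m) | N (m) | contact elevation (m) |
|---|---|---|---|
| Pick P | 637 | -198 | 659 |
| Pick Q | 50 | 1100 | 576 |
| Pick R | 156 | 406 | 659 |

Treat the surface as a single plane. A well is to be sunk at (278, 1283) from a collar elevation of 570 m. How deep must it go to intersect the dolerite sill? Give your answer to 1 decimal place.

63.4 m

Let the plane be z = a·E + b·N + c.
Pick Q−Pick P: −587a + 1298b = −83;  Pick R−Pick P: −481a + 604b = 0.
Solving gives a = −0.185819, b = −0.147978.
Then c = 659 − a·637 − b·-198 = 748.07.
At (278, 1283): z_contact = −51.66 − 189.86 + 748.07 = 506.55 m.
Depth below ground = 570 − 506.55 = 63.4 m.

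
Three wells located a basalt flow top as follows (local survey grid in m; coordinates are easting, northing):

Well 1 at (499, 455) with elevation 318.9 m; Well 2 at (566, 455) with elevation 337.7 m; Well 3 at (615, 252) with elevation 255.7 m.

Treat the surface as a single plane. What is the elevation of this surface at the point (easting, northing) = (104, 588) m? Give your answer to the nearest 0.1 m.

270.8 m

Two edge vectors: Well 1→Well 2 = (67, 0, 18.8), Well 1→Well 3 = (116, -203, -63.2).
Normal n = (Well 1→Well 2) × (Well 1→Well 3) = (3816.4, 6415.2, -13601).
So ∂z/∂easting = −n_x/n_z = 0.28060 and ∂z/∂northing = −n_y/n_z = 0.47167.
Intercept c from Well 1: 318.9 − 140.02 − 214.61 = −35.73.
At (104, 588): z = 29.2 + 277.3 − 35.73 = 270.8 m.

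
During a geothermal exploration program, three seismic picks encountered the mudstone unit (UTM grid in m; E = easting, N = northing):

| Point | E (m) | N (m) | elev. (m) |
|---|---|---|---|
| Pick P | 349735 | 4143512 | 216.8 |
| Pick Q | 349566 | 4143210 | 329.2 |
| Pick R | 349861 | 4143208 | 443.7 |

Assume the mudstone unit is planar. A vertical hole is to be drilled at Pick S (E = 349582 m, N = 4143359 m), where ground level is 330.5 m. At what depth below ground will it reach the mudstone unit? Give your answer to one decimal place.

82.6 m

Let the plane be z = a·E + b·N + c.
Pick Q−Pick P: −169a − 302b = 112.4;  Pick R−Pick P: 126a − 304b = 226.9.
Solving gives a = 0.384154851, b = −0.587159503.
Then c = 216.8 − a·349735 − b·4143512 = 2298766.85.
At (349582, 4143359): z_contact = 134293.62 − 2432812.61 + 2298766.85 = 247.86 m.
Depth below ground = 330.5 − 247.86 = 82.6 m.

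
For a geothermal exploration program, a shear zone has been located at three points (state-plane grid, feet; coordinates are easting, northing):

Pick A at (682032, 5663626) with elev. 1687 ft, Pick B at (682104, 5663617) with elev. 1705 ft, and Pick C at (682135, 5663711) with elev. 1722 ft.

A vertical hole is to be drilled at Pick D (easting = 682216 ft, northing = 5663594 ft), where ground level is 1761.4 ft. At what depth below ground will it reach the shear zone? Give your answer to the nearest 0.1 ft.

29.3 ft

Two edge vectors: Pick A→Pick B = (72, -9, 18), Pick A→Pick C = (103, 85, 35).
Normal n = (Pick A→Pick B) × (Pick A→Pick C) = (-1845, -666, 7047).
So ∂z/∂easting = −n_x/n_z = 0.261813538 and ∂z/∂northing = −n_y/n_z = 0.094508301.
Intercept c from Pick A: 1687 − 178565.21 − 535259.67 = −712137.88.
At (682216, 5663594): z_contact = 178613.38 + 535256.65 − 712137.88 = 1732.15 ft.
Depth below ground = 1761.4 − 1732.15 = 29.3 ft.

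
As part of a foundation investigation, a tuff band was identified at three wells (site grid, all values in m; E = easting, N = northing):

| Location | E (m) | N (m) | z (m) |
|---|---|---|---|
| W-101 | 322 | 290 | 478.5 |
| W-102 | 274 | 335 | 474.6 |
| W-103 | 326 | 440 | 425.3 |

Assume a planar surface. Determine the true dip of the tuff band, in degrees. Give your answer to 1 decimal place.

Two edge vectors: W-101→W-102 = (-48, 45, -3.9), W-101→W-103 = (4, 150, -53.2).
Normal n = (W-101→W-102) × (W-101→W-103) = (-1809, -2569.2, -7380).
So ∂z/∂E = −n_x/n_z = −0.24512 and ∂z/∂N = −n_y/n_z = −0.34813.
Gradient magnitude |∇z| = √(a² + b²) = √(0.06008 + 0.12119) = 0.42577.
True dip = arctan(0.42577) = 23.1°, dipping toward NE (azimuth ≈ 035°).

23.1°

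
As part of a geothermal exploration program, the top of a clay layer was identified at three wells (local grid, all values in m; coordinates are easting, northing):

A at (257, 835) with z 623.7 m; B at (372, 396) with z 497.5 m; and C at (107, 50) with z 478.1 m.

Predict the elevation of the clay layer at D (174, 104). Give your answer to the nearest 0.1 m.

Two edge vectors: A→B = (115, -439, -126.2), A→C = (-150, -785, -145.6).
Normal n = (A→B) × (A→C) = (-35148.6, 35674, -156125).
So ∂z/∂easting = −n_x/n_z = −0.22513 and ∂z/∂northing = −n_y/n_z = 0.22850.
Intercept c from A: 623.7 + 57.86 − 190.79 = 490.76.
At (174, 104): z = −39.2 + 23.8 + 490.76 = 475.4 m.

475.4 m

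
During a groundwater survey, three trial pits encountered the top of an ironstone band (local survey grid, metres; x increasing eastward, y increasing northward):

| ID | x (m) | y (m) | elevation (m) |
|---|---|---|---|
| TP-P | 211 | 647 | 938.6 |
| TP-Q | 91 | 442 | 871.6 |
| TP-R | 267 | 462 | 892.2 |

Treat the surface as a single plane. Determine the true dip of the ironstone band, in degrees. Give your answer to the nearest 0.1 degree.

16.2°

Two edge vectors: TP-P→TP-Q = (-120, -205, -67), TP-P→TP-R = (56, -185, -46.4).
Normal n = (TP-P→TP-Q) × (TP-P→TP-R) = (-2883, -9320, 33680).
So ∂z/∂x = −n_x/n_z = 0.08560 and ∂z/∂y = −n_y/n_z = 0.27672.
Gradient magnitude |∇z| = √(a² + b²) = √(0.00733 + 0.07658) = 0.28966.
True dip = arctan(0.28966) = 16.2°, dipping toward SSW (azimuth ≈ 197°).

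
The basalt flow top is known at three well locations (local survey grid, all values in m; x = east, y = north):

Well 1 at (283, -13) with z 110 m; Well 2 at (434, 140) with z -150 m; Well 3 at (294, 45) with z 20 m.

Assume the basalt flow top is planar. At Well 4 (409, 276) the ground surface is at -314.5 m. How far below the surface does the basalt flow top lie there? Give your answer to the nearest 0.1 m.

Two edge vectors: Well 1→Well 2 = (151, 153, -260), Well 1→Well 3 = (11, 58, -90).
Normal n = (Well 1→Well 2) × (Well 1→Well 3) = (1310, 10730, 7075).
So ∂z/∂x = −n_x/n_z = −0.18516 and ∂z/∂y = −n_y/n_z = −1.51661.
Intercept c from Well 1: 110 + 52.40 − 19.72 = 142.68.
At (409, 276): z_contact = −75.73 − 418.58 + 142.68 = -351.63 m.
Depth below ground = -314.5 − (-351.63) = 37.1 m.

37.1 m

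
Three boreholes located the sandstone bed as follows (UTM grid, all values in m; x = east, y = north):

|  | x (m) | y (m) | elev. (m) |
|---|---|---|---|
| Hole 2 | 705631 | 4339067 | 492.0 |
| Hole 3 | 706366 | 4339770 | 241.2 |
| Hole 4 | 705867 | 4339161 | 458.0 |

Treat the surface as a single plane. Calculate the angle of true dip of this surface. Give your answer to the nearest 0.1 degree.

Let the plane be z = a·x + b·y + c.
Hole 3−Hole 2: 735a + 703b = −250.8;  Hole 4−Hole 2: 236a + 94b = −34.
Solving gives a = −0.00338, b = −0.35323.
Gradient magnitude |∇z| = √(a² + b²) = √(0.00001 + 0.12477) = 0.35324.
True dip = arctan(0.35324) = 19.5°, dipping toward N (azimuth ≈ 001°).

19.5°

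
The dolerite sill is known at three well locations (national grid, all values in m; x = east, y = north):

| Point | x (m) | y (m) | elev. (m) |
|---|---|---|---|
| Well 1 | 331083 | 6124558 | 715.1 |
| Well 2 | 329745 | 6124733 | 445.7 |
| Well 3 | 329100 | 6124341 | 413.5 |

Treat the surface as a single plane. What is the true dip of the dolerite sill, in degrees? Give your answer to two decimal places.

Two edge vectors: Well 1→Well 2 = (-1338, 175, -269.4), Well 1→Well 3 = (-1983, -217, -301.6).
Normal n = (Well 1→Well 2) × (Well 1→Well 3) = (-111239.8, 130679.4, 637371).
So ∂z/∂x = −n_x/n_z = 0.17453 and ∂z/∂y = −n_y/n_z = −0.20503.
Gradient magnitude |∇z| = √(a² + b²) = √(0.03046 + 0.04204) = 0.26925.
True dip = arctan(0.26925) = 15.07°, dipping toward NW (azimuth ≈ 320°).

15.07°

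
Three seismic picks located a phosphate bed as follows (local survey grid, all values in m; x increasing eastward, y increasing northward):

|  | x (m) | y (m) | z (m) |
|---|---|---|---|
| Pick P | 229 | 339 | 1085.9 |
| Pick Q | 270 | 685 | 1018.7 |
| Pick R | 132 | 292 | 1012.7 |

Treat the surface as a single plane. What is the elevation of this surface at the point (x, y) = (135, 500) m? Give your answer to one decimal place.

952.8 m

Let the plane be z = a·x + b·y + c.
Pick Q−Pick P: 41a + 346b = −67.2;  Pick R−Pick P: −97a − 47b = −73.2.
Solving gives a = 0.90045, b = −0.30092.
Then c = 1085.9 − a·229 − b·339 = 981.71.
At (135, 500): z = 121.6 − 150.5 + 981.71 = 952.8 m.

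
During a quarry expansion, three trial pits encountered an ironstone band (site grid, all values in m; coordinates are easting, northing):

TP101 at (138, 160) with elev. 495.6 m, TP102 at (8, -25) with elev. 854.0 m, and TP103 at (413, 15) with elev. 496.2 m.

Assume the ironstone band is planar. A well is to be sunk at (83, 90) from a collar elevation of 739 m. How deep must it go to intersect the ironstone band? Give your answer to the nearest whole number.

Let the plane be z = a·easting + b·northing + c.
TP102−TP101: −130a − 185b = 358.4;  TP103−TP101: 275a − 145b = 0.6.
Solving gives a = −0.74374, b = −1.41467.
Then c = 495.6 − a·138 − b·160 = 824.58.
At (83, 90): z_contact = −61.7 − 127.3 + 824.58 = 635.5 m.
Depth below ground = 739 − 635.5 = 103 m.

103 m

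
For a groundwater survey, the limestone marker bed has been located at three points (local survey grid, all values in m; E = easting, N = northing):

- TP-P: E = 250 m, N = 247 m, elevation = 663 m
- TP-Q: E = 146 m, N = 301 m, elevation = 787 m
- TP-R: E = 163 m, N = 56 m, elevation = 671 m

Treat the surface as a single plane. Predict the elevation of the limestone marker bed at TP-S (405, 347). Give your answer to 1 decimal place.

551.3 m

Let the plane be z = a·E + b·N + c.
TP-Q−TP-P: −104a + 54b = 124;  TP-R−TP-P: −87a − 191b = 8.
Solving gives a = −0.98184, b = 0.40534.
Then c = 663 − a·250 − b·247 = 808.34.
At (405, 347): z = −397.6 + 140.7 + 808.34 = 551.3 m.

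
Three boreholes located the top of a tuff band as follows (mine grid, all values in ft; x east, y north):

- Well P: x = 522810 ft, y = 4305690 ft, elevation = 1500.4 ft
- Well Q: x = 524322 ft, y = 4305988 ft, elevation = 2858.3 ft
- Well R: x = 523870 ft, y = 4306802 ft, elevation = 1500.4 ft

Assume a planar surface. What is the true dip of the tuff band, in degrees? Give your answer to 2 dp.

56.79°

Two edge vectors: Well P→Well Q = (1512, 298, 1357.9), Well P→Well R = (1060, 1112, 0).
Normal n = (Well P→Well Q) × (Well P→Well R) = (-1509984.8, 1439374, 1365464).
So ∂z/∂x = −n_x/n_z = 1.10584 and ∂z/∂y = −n_y/n_z = −1.05413.
Gradient magnitude |∇z| = √(a² + b²) = √(1.22288 + 1.11119) = 1.52777.
True dip = arctan(1.52777) = 56.79°, dipping toward NW (azimuth ≈ 314°).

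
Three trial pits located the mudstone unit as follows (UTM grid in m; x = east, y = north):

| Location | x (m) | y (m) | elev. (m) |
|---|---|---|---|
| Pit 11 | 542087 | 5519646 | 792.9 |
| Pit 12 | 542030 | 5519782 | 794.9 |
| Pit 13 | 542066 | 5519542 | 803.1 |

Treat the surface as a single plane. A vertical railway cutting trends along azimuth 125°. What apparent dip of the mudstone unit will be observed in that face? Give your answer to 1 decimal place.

Let the plane be z = a·x + b·y + c.
Pit 12−Pit 11: −57a + 136b = 2;  Pit 13−Pit 11: −21a − 104b = 10.2.
Solving gives a = −0.18160, b = −0.06141.
Unit vector along 125° is (sin 125°, cos 125°) = (0.8192, -0.5736).
Slope in that direction = a·(0.8192) + b·(-0.5736) = −0.11354.
Apparent dip = arctan|0.11354| = 6.5° (true dip is 10.9°, so apparent ≤ true as expected).

6.5°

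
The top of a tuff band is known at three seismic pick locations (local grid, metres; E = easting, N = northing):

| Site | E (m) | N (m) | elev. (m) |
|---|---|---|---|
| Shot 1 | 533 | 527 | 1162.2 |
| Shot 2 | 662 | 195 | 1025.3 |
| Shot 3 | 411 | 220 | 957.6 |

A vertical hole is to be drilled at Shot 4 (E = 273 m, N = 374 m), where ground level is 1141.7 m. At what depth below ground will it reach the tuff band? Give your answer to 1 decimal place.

145.9 m

Let the plane be z = a·E + b·N + c.
Shot 2−Shot 1: 129a − 332b = −136.9;  Shot 3−Shot 1: −122a − 307b = −204.6.
Solving gives a = 0.32330, b = 0.53797.
Then c = 1162.2 − a·533 − b·527 = 706.37.
At (273, 374): z_contact = 88.26 + 201.20 + 706.37 = 995.83 m.
Depth below ground = 1141.7 − 995.83 = 145.9 m.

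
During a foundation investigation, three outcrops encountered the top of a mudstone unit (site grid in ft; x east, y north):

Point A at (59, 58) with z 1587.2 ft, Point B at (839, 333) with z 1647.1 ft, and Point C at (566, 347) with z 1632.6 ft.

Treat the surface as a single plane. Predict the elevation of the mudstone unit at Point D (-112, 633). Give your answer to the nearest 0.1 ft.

Let the plane be z = a·x + b·y + c.
Point B−Point A: 780a + 275b = 59.9;  Point C−Point A: 507a + 289b = 45.4.
Solving gives a = 0.05612, b = 0.05864.
Then c = 1587.2 − a·59 − b·58 = 1580.49.
At (-112, 633): z = −6.3 + 37.1 + 1580.49 = 1611.3 ft.

1611.3 ft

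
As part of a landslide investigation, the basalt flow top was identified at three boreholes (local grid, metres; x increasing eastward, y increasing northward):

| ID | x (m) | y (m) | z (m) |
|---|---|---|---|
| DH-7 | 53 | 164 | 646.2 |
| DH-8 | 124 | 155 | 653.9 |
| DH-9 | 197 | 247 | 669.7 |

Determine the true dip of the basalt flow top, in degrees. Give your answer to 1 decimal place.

Let the plane be z = a·x + b·y + c.
DH-8−DH-7: 71a − 9b = 7.7;  DH-9−DH-7: 144a + 83b = 23.5.
Solving gives a = 0.11832, b = 0.07786.
Gradient magnitude |∇z| = √(a² + b²) = √(0.01400 + 0.00606) = 0.14164.
True dip = arctan(0.14164) = 8.1°, dipping toward WSW (azimuth ≈ 237°).

8.1°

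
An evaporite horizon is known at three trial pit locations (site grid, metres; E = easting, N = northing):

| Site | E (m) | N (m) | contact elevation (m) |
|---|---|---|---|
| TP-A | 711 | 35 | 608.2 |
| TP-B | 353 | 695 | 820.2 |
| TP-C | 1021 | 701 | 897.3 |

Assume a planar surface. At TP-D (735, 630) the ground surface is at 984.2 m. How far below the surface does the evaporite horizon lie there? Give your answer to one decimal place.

146.0 m

Two edge vectors: TP-A→TP-B = (-358, 660, 212), TP-A→TP-C = (310, 666, 289.1).
Normal n = (TP-A→TP-B) × (TP-A→TP-C) = (49614, 169217.8, -443028).
So ∂z/∂E = −n_x/n_z = 0.111988 and ∂z/∂N = −n_y/n_z = 0.381957.
Intercept c from TP-A: 608.2 − 79.62 − 13.37 = 515.21.
At (735, 630): z_contact = 82.31 + 240.63 + 515.21 = 838.15 m.
Depth below ground = 984.2 − 838.15 = 146.0 m.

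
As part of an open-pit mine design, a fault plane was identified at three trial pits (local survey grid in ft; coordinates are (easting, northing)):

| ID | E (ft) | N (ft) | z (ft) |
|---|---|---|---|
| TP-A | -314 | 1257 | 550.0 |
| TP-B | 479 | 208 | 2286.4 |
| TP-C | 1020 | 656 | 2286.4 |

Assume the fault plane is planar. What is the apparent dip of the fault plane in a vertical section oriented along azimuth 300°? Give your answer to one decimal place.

51.1°

Two edge vectors: TP-A→TP-B = (793, -1049, 1736.4), TP-A→TP-C = (1334, -601, 1736.4).
Normal n = (TP-A→TP-B) × (TP-A→TP-C) = (-777907.2, 939392.4, 922773).
So ∂z/∂E = −n_x/n_z = 0.84301 and ∂z/∂N = −n_y/n_z = −1.01801.
Unit vector along 300° is (sin 300°, cos 300°) = (-0.8660, 0.5000).
Slope in that direction = a·(-0.8660) + b·(0.5000) = −1.23907.
Apparent dip = arctan|1.23907| = 51.1° (true dip is 52.9°, so apparent ≤ true as expected).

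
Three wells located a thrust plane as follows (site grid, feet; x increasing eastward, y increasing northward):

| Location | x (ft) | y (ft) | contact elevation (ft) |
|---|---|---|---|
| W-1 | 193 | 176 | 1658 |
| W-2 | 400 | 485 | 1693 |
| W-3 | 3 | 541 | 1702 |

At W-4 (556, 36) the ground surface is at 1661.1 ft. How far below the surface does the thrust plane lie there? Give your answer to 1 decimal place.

21.8 ft

Let the plane be z = a·x + b·y + c.
W-2−W-1: 207a + 309b = 35;  W-3−W-1: −190a + 365b = 44.
Solving gives a = −0.00611, b = 0.11736.
Then c = 1658 − a·193 − b·176 = 1638.52.
At (556, 36): z_contact = −3.40 + 4.23 + 1638.52 = 1639.35 ft.
Depth below ground = 1661.1 − 1639.35 = 21.8 ft.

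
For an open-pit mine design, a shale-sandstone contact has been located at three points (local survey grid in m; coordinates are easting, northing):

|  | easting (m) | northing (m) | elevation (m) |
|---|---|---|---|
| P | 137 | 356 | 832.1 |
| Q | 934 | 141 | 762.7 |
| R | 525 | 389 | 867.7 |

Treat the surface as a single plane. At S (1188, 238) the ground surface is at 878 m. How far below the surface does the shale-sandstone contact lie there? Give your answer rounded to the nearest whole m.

Two edge vectors: P→Q = (797, -215, -69.4), P→R = (388, 33, 35.6).
Normal n = (P→Q) × (P→R) = (-5363.8, -55300.4, 109721).
So ∂z/∂easting = −n_x/n_z = 0.04889 and ∂z/∂northing = −n_y/n_z = 0.50401.
Intercept c from P: 832.1 − 6.70 − 179.43 = 645.98.
At (1188, 238): z_contact = 58.1 + 120.0 + 645.98 = 824.0 m.
Depth below ground = 878 − 824.0 = 54 m.

54 m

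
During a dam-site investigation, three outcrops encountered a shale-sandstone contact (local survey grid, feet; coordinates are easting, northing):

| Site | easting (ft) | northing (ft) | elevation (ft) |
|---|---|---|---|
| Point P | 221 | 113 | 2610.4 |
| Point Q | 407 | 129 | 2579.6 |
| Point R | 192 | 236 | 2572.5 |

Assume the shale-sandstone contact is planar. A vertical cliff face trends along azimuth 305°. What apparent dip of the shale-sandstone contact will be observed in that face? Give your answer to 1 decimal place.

Let the plane be z = a·easting + b·northing + c.
Point Q−Point P: 186a + 16b = −30.8;  Point R−Point P: −29a + 123b = −37.9.
Solving gives a = −0.13632, b = −0.34027.
Unit vector along 305° is (sin 305°, cos 305°) = (-0.8192, 0.5736).
Slope in that direction = a·(-0.8192) + b·(0.5736) = −0.08350.
Apparent dip = arctan|0.08350| = 4.8° (true dip is 20.1°, so apparent ≤ true as expected).

4.8°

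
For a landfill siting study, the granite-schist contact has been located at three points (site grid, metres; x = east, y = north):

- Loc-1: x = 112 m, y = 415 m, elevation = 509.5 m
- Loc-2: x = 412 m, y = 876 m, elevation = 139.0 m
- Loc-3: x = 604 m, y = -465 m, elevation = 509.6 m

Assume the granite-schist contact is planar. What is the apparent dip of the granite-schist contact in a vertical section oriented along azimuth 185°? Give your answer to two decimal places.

Let the plane be z = a·x + b·y + c.
Loc-2−Loc-1: 300a + 461b = −370.5;  Loc-3−Loc-1: 492a − 880b = 0.1.
Solving gives a = −0.66419, b = −0.37146.
Unit vector along 185° is (sin 185°, cos 185°) = (-0.0872, -0.9962).
Slope in that direction = a·(-0.0872) + b·(-0.9962) = 0.42793.
Apparent dip = arctan|0.42793| = 23.17° (true dip is 37.3°, so apparent ≤ true as expected).

23.17°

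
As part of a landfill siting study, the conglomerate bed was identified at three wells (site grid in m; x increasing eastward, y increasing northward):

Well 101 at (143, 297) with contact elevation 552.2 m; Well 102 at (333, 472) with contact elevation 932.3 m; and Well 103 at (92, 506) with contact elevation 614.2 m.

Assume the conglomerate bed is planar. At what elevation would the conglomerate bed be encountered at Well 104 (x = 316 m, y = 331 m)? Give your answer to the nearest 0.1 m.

Let the plane be z = a·x + b·y + c.
Well 102−Well 101: 190a + 175b = 380.1;  Well 103−Well 101: −51a + 209b = 62.
Solving gives a = 1.41032, b = 0.64080.
Then c = 552.2 − a·143 − b·297 = 160.21.
At (316, 331): z = 445.7 + 212.1 + 160.21 = 818.0 m.

818.0 m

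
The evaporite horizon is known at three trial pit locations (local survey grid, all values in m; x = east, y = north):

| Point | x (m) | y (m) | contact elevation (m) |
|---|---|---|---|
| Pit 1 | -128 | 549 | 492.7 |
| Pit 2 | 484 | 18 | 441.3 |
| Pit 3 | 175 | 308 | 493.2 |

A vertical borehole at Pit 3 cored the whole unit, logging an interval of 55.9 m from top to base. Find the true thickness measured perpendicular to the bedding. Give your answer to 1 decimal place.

30.8 m

Let the plane be z = a·x + b·y + c.
Pit 2−Pit 1: 612a − 531b = −51.4;  Pit 3−Pit 1: 303a − 241b = 0.5.
Solving gives a = 0.94418, b = 1.18500.
|∇z| = √(a²+b²) = 1.51516, so dip δ = arctan(1.51516) = 56.58°.
True thickness = vertical thickness × cos δ = 55.9 × cos 56.58° = 30.8 m.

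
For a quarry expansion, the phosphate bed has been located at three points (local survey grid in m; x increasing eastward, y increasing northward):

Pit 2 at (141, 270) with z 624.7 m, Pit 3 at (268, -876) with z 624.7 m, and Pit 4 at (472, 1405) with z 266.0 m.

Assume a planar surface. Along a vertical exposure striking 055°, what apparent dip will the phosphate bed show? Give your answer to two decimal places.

Two edge vectors: Pit 2→Pit 3 = (127, -1146, 0), Pit 2→Pit 4 = (331, 1135, -358.7).
Normal n = (Pit 2→Pit 3) × (Pit 2→Pit 4) = (411070.2, 45554.9, 523471).
So ∂z/∂x = −n_x/n_z = −0.78528 and ∂z/∂y = −n_y/n_z = −0.08702.
Unit vector along 055° is (sin 55°, cos 55°) = (0.8192, 0.5736).
Slope in that direction = a·(0.8192) + b·(0.5736) = −0.69318.
Apparent dip = arctan|0.69318| = 34.73° (true dip is 38.3°, so apparent ≤ true as expected).

34.73°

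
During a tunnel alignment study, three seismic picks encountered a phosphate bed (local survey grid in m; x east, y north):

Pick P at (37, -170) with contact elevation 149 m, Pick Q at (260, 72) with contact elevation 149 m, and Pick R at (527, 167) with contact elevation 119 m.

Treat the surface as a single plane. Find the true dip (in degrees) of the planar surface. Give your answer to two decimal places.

Two edge vectors: Pick P→Pick Q = (223, 242, 0), Pick P→Pick R = (490, 337, -30).
Normal n = (Pick P→Pick Q) × (Pick P→Pick R) = (-7260, 6690, -43429).
So ∂z/∂x = −n_x/n_z = −0.16717 and ∂z/∂y = −n_y/n_z = 0.15404.
Gradient magnitude |∇z| = √(a² + b²) = √(0.02795 + 0.02373) = 0.22732.
True dip = arctan(0.22732) = 12.81°, dipping toward SE (azimuth ≈ 133°).

12.81°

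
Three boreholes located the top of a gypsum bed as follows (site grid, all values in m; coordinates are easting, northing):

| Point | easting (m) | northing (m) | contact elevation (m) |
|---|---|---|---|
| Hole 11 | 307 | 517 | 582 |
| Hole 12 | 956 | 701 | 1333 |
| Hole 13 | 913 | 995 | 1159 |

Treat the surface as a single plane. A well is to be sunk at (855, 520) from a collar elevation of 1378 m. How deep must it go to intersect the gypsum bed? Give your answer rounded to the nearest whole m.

100 m

Two edge vectors: Hole 11→Hole 12 = (649, 184, 751), Hole 11→Hole 13 = (606, 478, 577).
Normal n = (Hole 11→Hole 12) × (Hole 11→Hole 13) = (-252810, 80633, 198718).
So ∂z/∂easting = −n_x/n_z = 1.27220 and ∂z/∂northing = −n_y/n_z = −0.40577.
Intercept c from Hole 11: 582 − 390.57 + 209.78 = 401.21.
At (855, 520): z_contact = 1087.7 − 211.0 + 401.21 = 1278.0 m.
Depth below ground = 1378 − 1278.0 = 100 m.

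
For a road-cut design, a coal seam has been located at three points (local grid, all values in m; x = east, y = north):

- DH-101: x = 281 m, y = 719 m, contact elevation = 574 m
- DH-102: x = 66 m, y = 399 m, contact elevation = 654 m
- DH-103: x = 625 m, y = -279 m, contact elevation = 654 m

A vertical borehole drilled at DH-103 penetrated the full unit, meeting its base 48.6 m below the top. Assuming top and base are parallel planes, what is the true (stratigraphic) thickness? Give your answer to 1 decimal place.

Let the plane be z = a·x + b·y + c.
DH-102−DH-101: −215a − 320b = 80;  DH-103−DH-101: 344a − 998b = 80.
Solving gives a = −0.16707, b = −0.13775.
|∇z| = √(a²+b²) = 0.21654, so dip δ = arctan(0.21654) = 12.22°.
True thickness = vertical thickness × cos δ = 48.6 × cos 12.22° = 47.5 m.

47.5 m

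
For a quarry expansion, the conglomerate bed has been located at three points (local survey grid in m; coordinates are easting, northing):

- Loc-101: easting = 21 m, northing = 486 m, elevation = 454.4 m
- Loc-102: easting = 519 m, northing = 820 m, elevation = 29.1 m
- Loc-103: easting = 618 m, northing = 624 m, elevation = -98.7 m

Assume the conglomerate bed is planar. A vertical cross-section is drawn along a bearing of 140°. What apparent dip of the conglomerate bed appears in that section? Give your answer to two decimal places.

36.73°

Two edge vectors: Loc-101→Loc-102 = (498, 334, -425.3), Loc-101→Loc-103 = (597, 138, -553.1).
Normal n = (Loc-101→Loc-102) × (Loc-101→Loc-103) = (-126044, 21539.7, -130674).
So ∂z/∂easting = −n_x/n_z = −0.96457 and ∂z/∂northing = −n_y/n_z = 0.16484.
Unit vector along 140° is (sin 140°, cos 140°) = (0.6428, -0.7660).
Slope in that direction = a·(0.6428) + b·(-0.7660) = −0.74628.
Apparent dip = arctan|0.74628| = 36.73° (true dip is 44.4°, so apparent ≤ true as expected).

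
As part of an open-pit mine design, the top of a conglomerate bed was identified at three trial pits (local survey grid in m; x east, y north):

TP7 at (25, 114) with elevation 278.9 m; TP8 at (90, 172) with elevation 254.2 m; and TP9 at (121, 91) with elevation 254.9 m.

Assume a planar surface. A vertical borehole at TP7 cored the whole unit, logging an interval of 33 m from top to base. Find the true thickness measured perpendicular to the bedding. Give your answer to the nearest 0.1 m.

Let the plane be z = a·x + b·y + c.
TP8−TP7: 65a + 58b = −24.7;  TP9−TP7: 96a − 23b = −24.
Solving gives a = −0.27752, b = −0.11485.
|∇z| = √(a²+b²) = 0.30034, so dip δ = arctan(0.30034) = 16.72°.
True thickness = vertical thickness × cos δ = 33 × cos 16.72° = 31.6 m.

31.6 m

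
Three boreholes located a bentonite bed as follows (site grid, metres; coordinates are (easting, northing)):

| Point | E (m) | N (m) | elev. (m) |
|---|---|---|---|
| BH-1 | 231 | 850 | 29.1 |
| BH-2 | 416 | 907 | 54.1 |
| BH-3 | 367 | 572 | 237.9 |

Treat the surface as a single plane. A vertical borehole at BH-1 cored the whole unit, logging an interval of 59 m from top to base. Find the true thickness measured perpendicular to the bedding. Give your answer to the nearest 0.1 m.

48.9 m

Two edge vectors: BH-1→BH-2 = (185, 57, 25), BH-1→BH-3 = (136, -278, 208.8).
Normal n = (BH-1→BH-2) × (BH-1→BH-3) = (18851.6, -35228, -59182).
So ∂z/∂E = −n_x/n_z = 0.31854 and ∂z/∂N = −n_y/n_z = −0.59525.
|∇z| = √(a²+b²) = 0.67512, so dip δ = arctan(0.67512) = 34.02°.
True thickness = vertical thickness × cos δ = 59 × cos 34.02° = 48.9 m.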